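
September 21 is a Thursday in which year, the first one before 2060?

2056

From one year to the next, a fixed date's weekday advances by 1, or by 2 when a Feb 29 lies between the two dates.
2060: September 21 is Tuesday.
2059: Sunday (−2)
2058: Saturday (−1)
2057: Friday (−1)
2056: Thursday (−1)
September 21 falls on a Thursday in 2056.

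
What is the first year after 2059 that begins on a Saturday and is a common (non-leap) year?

Jan 1 advances by 2 weekdays after a leap year and by 1 after a common year.
2059: Jan 1 is Wednesday.
2060: Thursday (leap)
2061: Saturday
2061 begins on a Saturday and is a common year.

2061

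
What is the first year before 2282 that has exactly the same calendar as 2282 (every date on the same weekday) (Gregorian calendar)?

Two years share a calendar iff Jan 1 falls on the same weekday and both are leap or both are common. 2282: Jan 1 is Sunday, common year.
2281: Jan 1 Saturday, common
2280: Jan 1 Thursday, leap
2279: Jan 1 Wednesday, common
2278: Jan 1 Tuesday, common
2277: Jan 1 Monday, common
2276: Jan 1 Saturday, leap
2275: Jan 1 Friday, common
2274: Jan 1 Thursday, common
2273: Jan 1 Wednesday, common
2272: Jan 1 Monday, leap
2271: Jan 1 Sunday, common
2271 matches on both conditions.

2271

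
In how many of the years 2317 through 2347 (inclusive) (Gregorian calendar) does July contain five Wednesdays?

14

July has 31 days; it has five Wednesdays when Wednesday falls among the first (month-length − 28) days — i.e. when July 1 is one of Wednesday/Tuesday/Monday.
July 1 by year: 2317:Sun 2318:Mon✓ 2319:Tue✓ 2320:Thu 2321:Fri 2322:Sat 2323:Sun 2324:Tue✓ 2325:Wed✓ 2326:Thu 2327:Fri 2328:Sun 2329:Mon✓ 2330:Tue✓ 2331:Wed✓ 2332:Fri 2333:Sat 2334:Sun 2335:Mon✓ 2336:Wed✓ 2337:Thu 2338:Fri 2339:Sat 2340:Mon✓ 2341:Tue✓ 2342:Wed✓ 2343:Thu 2344:Sat 2345:Sun 2346:Mon✓ 2347:Tue✓
Years with five Wednesdays: 2318, 2319, 2324, 2325, 2329, 2330, 2331, 2335, 2336, 2340, 2341, 2342, 2346, 2347 → 14.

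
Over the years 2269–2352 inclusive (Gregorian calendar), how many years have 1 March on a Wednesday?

13

Track 1 March's weekday year by year (advancing +1, or +2 across a Feb 29):
  2269: Mon  2270: Tue (+1)  2271: Wed (+1) ✓  2272: Fri (+2)  2273: Sat (+1)
  2274: Sun (+1)  2275: Mon (+1)  2276: Wed (+2) ✓  2277: Thu (+1)  2278: Fri (+1)
  2279: Sat (+1)  2280: Mon (+2)  2281: Tue (+1)  2282: Wed (+1) ✓  … (56 more years) …
  2339: Wed (+1) ✓  2340: Fri (+2)  2341: Sat (+1)  2342: Sun (+1)  2343: Mon (+1)
  2344: Wed (+2) ✓  2345: Thu (+1)  2346: Fri (+1)  2347: Sat (+1)  2348: Mon (+2)
  2349: Tue (+1)  2350: Wed (+1) ✓  2351: Thu (+1)  2352: Sat (+2)
Wednesday years: 2271, 2276, 2282, 2293, 2299, 2305, 2311, 2316, 2322, 2333, 2339, 2344, 2350 — 13 in total.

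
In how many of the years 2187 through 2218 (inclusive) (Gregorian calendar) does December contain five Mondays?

December has 31 days; it has five Mondays when Monday falls among the first (month-length − 28) days — i.e. when December 1 is one of Monday/Sunday/Saturday.
December 1 by year: 2187:Sat✓ 2188:Mon✓ 2189:Tue 2190:Wed 2191:Thu 2192:Sat✓ 2193:Sun✓ 2194:Mon✓ 2195:Tue 2196:Thu 2197:Fri 2198:Sat✓ 2199:Sun✓ 2200:Mon✓ 2201:Tue 2202:Wed 2203:Thu 2204:Sat✓ 2205:Sun✓ 2206:Mon✓ 2207:Tue 2208:Thu 2209:Fri 2210:Sat✓ 2211:Sun✓ 2212:Tue 2213:Wed 2214:Thu 2215:Fri 2216:Sun✓ 2217:Mon✓ 2218:Tue
Years with five Mondays: 2187, 2188, 2192, 2193, 2194, 2198, 2199, 2200, 2204, 2205, 2206, 2210, 2211, 2216, 2217 → 15.

15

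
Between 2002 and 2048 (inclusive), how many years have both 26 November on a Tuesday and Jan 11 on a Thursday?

1

Check each year's weekday for 26 November and Jan 11:
  2002: Tue/Fri  2003: Wed/Sat  2004: Fri/Sun  2005: Sat/Tue  2006: Sun/Wed  2007: Mon/Thu  2008: Wed/Fri  2009: Thu/Sun  2010: Fri/Mon  2011: Sat/Tue  2012: Mon/Wed  2013: Tue/Fri  2014: Wed/Sat  2015: Thu/Sun  …(19 more)…  2035: Mon/Thu  2036: Wed/Fri  2037: Thu/Sun  2038: Fri/Mon  2039: Sat/Tue  2040: Mon/Wed  2041: Tue/Fri  2042: Wed/Sat  2043: Thu/Sun  2044: Sat/Mon  2045: Sun/Wed  2046: Mon/Thu  2047: Tue/Fri  2048: Thu/Sat
Both conditions hold in: 2024 — 1.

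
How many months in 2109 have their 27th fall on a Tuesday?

Check the 27th of each month of 2109: Jan 27: Sun, Feb 27: Wed, Mar 27: Wed, Apr 27: Sat, May 27: Mon, Jun 27: Thu, Jul 27: Sat, Aug 27: Tue, Sep 27: Fri, Oct 27: Sun, Nov 27: Wed, Dec 27: Fri.
Tuesday occurs in August — 1 month.

1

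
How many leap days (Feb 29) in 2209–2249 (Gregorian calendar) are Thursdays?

Leap years in 2209–2249: 10 of them.
Feb 29 weekday advances by 5 (mod 7) from one leap year to the next four years later (or differs when a century non-leap intervenes).
Leap-day weekdays: 2212:Sat 2216:Thu✓ 2220:Tue 2224:Sun 2228:Fri 2232:Wed 2236:Mon 2240:Sat 2244:Thu✓ 2248:Tue
Thursday: 2216, 2244 → 2.

2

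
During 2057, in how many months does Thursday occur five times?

A month of length L has five Thursdays iff its first Thursday is on day ≤ L−28 (so day 1–3 in a 31-day month, 1–2 in a 30-day month, day 1 in a leap February).
Checking each month of 2057: Jan starts Mon (31d); Feb starts Thu (28d); Mar starts Thu (31d) ✓; Apr starts Sun (30d); May starts Tue (31d) ✓; Jun starts Fri (30d); Jul starts Sun (31d); Aug starts Wed (31d) ✓; Sep starts Sat (30d); Oct starts Mon (31d); Nov starts Thu (30d) ✓; Dec starts Sat (31d).
Five-Thursday months: March, May, August, November → 4.

4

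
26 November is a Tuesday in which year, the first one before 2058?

From one year to the next, a fixed date's weekday advances by 1, or by 2 when a Feb 29 lies between the two dates.
2058: November 26 is Tuesday.
2057: Monday (−1)
2056: Sunday (−1)
2055: Friday (−2)
2054: Thursday (−1)
2053: Wednesday (−1)
2052: Tuesday (−1)
26 November falls on a Tuesday in 2052.

2052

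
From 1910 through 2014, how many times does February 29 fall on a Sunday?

Leap years in 1910–2014: 26 of them.
Feb 29 weekday advances by 5 (mod 7) from one leap year to the next four years later (or differs when a century non-leap intervenes).
Leap-day weekdays: 1912:Thu 1916:Tue 1920:Sun✓ 1924:Fri 1928:Wed 1932:Mon 1936:Sat 1940:Thu 1944:Tue 1948:Sun✓ 1952:Fri 1956:Wed 1960:Mon 1964:Sat 1968:Thu 1972:Tue 1976:Sun✓ 1980:Fri 1984:Wed 1988:Mon 1992:Sat 1996:Thu 2000:Tue 2004:Sun✓ 2008:Fri 2012:Wed
Sunday: 1920, 1948, 1976, 2004 → 4.

4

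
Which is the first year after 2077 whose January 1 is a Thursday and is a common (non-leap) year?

2082

Jan 1 advances by 2 weekdays after a leap year and by 1 after a common year.
2077: Jan 1 is Friday.
2078: Saturday
2079: Sunday
2080: Monday (leap)
2081: Wednesday
2082: Thursday
2082 begins on a Thursday and is a common year.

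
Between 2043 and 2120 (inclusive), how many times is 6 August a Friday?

Track 6 August's weekday year by year (advancing +1, or +2 across a Feb 29):
  2043: Thu  2044: Sat (+2)  2045: Sun (+1)  2046: Mon (+1)  2047: Tue (+1)
  2048: Thu (+2)  2049: Fri (+1) ✓  2050: Sat (+1)  2051: Sun (+1)  2052: Tue (+2)
  2053: Wed (+1)  2054: Thu (+1)  2055: Fri (+1) ✓  2056: Sun (+2)  … (50 more years) …
  2107: Sat (+1)  2108: Mon (+2)  2109: Tue (+1)  2110: Wed (+1)  2111: Thu (+1)
  2112: Sat (+2)  2113: Sun (+1)  2114: Mon (+1)  2115: Tue (+1)  2116: Thu (+2)
  2117: Fri (+1) ✓  2118: Sat (+1)  2119: Sun (+1)  2120: Tue (+2)
Friday years: 2049, 2055, 2060, 2066, 2077, 2083, 2088, 2094, 2100, 2106, 2117 — 11 in total.

11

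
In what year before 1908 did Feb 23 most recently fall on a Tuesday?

1904

From one year to the next, a fixed date's weekday advances by 1, or by 2 when a Feb 29 lies between the two dates.
1908: February 23 is Sunday.
1907: Saturday (−1)
1906: Friday (−1)
1905: Thursday (−1)
1904: Tuesday (−2)
Feb 23 falls on a Tuesday in 1904.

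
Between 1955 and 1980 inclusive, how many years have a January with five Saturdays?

10

January has 31 days; it has five Saturdays when Saturday falls among the first (month-length − 28) days — i.e. when January 1 is one of Saturday/Friday/Thursday.
January 1 by year: 1955:Sat✓ 1956:Sun 1957:Tue 1958:Wed 1959:Thu✓ 1960:Fri✓ 1961:Sun 1962:Mon 1963:Tue 1964:Wed 1965:Fri✓ 1966:Sat✓ 1967:Sun 1968:Mon 1969:Wed 1970:Thu✓ 1971:Fri✓ 1972:Sat✓ 1973:Mon 1974:Tue 1975:Wed 1976:Thu✓ 1977:Sat✓ 1978:Sun 1979:Mon 1980:Tue
Years with five Saturdays: 1955, 1959, 1960, 1965, 1966, 1970, 1971, 1972, 1976, 1977 → 10.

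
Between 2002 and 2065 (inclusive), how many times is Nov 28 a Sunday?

9

Track Nov 28's weekday year by year (advancing +1, or +2 across a Feb 29):
  2002: Thu  2003: Fri (+1)  2004: Sun (+2) ✓  2005: Mon (+1)  2006: Tue (+1)
  2007: Wed (+1)  2008: Fri (+2)  2009: Sat (+1)  2010: Sun (+1) ✓  2011: Mon (+1)
  2012: Wed (+2)  2013: Thu (+1)  2014: Fri (+1)  2015: Sat (+1)  … (36 more years) …
  2052: Thu (+2)  2053: Fri (+1)  2054: Sat (+1)  2055: Sun (+1) ✓  2056: Tue (+2)
  2057: Wed (+1)  2058: Thu (+1)  2059: Fri (+1)  2060: Sun (+2) ✓  2061: Mon (+1)
  2062: Tue (+1)  2063: Wed (+1)  2064: Fri (+2)  2065: Sat (+1)
Sunday years: 2004, 2010, 2021, 2027, 2032, 2038, 2049, 2055, 2060 — 9 in total.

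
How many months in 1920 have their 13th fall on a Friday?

Check the 13th of each month of 1920: Jan 13: Tue, Feb 13: Fri, Mar 13: Sat, Apr 13: Tue, May 13: Thu, Jun 13: Sun, Jul 13: Tue, Aug 13: Fri, Sep 13: Mon, Oct 13: Wed, Nov 13: Sat, Dec 13: Mon.
Friday occurs in February, August — 2 months.

2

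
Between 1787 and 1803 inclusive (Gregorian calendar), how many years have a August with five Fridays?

August has 31 days; it has five Fridays when Friday falls among the first (month-length − 28) days — i.e. when August 1 is one of Friday/Thursday/Wednesday.
August 1 by year: 1787:Wed✓ 1788:Fri✓ 1789:Sat 1790:Sun 1791:Mon 1792:Wed✓ 1793:Thu✓ 1794:Fri✓ 1795:Sat 1796:Mon 1797:Tue 1798:Wed✓ 1799:Thu✓ 1800:Fri✓ 1801:Sat 1802:Sun 1803:Mon
Years with five Fridays: 1787, 1788, 1792, 1793, 1794, 1798, 1799, 1800 → 8.

8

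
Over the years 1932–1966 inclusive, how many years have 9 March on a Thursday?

5

Track 9 March's weekday year by year (advancing +1, or +2 across a Feb 29):
  1932: Wed  1933: Thu (+1) ✓  1934: Fri (+1)  1935: Sat (+1)  1936: Mon (+2)
  1937: Tue (+1)  1938: Wed (+1)  1939: Thu (+1) ✓  1940: Sat (+2)  1941: Sun (+1)
  1942: Mon (+1)  1943: Tue (+1)  1944: Thu (+2) ✓  1945: Fri (+1)  … (7 more years) …
  1953: Mon (+1)  1954: Tue (+1)  1955: Wed (+1)  1956: Fri (+2)  1957: Sat (+1)
  1958: Sun (+1)  1959: Mon (+1)  1960: Wed (+2)  1961: Thu (+1) ✓  1962: Fri (+1)
  1963: Sat (+1)  1964: Mon (+2)  1965: Tue (+1)  1966: Wed (+1)
Thursday years: 1933, 1939, 1944, 1950, 1961 — 5 in total.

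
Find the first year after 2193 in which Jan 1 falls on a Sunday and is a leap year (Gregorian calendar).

2204

Jan 1 advances by 2 weekdays after a leap year and by 1 after a common year.
2193: Jan 1 is Tuesday.
2194: Wednesday
2195: Thursday
2196: Friday (leap)
2197: Sunday
2198: Monday
2199: Tuesday
2200: Wednesday
2201: Thursday
2202: Friday
2203: Saturday
2204: Sunday (leap)
2204 begins on a Sunday and is a leap year.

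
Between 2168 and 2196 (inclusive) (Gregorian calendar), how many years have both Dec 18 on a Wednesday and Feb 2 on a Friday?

1

Check each year's weekday for Dec 18 and Feb 2:
  2168: Sun/Tue  2169: Mon/Thu  2170: Tue/Fri  2171: Wed/Sat  2172: Fri/Sun  2173: Sat/Tue  2174: Sun/Wed  2175: Mon/Thu  2176: Wed/Fri ✓  2177: Thu/Sun  2178: Fri/Mon  2179: Sat/Tue  2180: Mon/Wed  2181: Tue/Fri  2182: Wed/Sat  2183: Thu/Sun  2184: Sat/Mon  2185: Sun/Wed  2186: Mon/Thu  2187: Tue/Fri  2188: Thu/Sat  2189: Fri/Mon  2190: Sat/Tue  2191: Sun/Wed  2192: Tue/Thu  2193: Wed/Sat  2194: Thu/Sun  2195: Fri/Mon  2196: Sun/Tue
Both conditions hold in: 2176 — 1.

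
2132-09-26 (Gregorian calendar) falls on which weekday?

Friday

January 1, 2132 is a Tuesday.
September 26 is day 270 of the year, i.e. 269 days after Jan 1.
269 mod 7 = 3, so advance 3 weekdays from Tuesday: Friday.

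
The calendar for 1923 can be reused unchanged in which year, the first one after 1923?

Two years share a calendar iff Jan 1 falls on the same weekday and both are leap or both are common. 1923: Jan 1 is Monday, common year.
1924: Jan 1 Tuesday, leap
1925: Jan 1 Thursday, common
1926: Jan 1 Friday, common
1927: Jan 1 Saturday, common
1928: Jan 1 Sunday, leap
1929: Jan 1 Tuesday, common
1930: Jan 1 Wednesday, common
1931: Jan 1 Thursday, common
1932: Jan 1 Friday, leap
1933: Jan 1 Sunday, common
1934: Jan 1 Monday, common
1934 matches on both conditions.

1934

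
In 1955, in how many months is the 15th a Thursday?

2

Check the 15th of each month of 1955: Jan 15: Sat, Feb 15: Tue, Mar 15: Tue, Apr 15: Fri, May 15: Sun, Jun 15: Wed, Jul 15: Fri, Aug 15: Mon, Sep 15: Thu, Oct 15: Sat, Nov 15: Tue, Dec 15: Thu.
Thursday occurs in September, December — 2 months.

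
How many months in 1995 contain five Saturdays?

4

A month of length L has five Saturdays iff its first Saturday is on day ≤ L−28 (so day 1–3 in a 31-day month, 1–2 in a 30-day month, day 1 in a leap February).
Checking each month of 1995: Jan starts Sun (31d); Feb starts Wed (28d); Mar starts Wed (31d); Apr starts Sat (30d) ✓; May starts Mon (31d); Jun starts Thu (30d); Jul starts Sat (31d) ✓; Aug starts Tue (31d); Sep starts Fri (30d) ✓; Oct starts Sun (31d); Nov starts Wed (30d); Dec starts Fri (31d) ✓.
Five-Saturday months: April, July, September, December → 4.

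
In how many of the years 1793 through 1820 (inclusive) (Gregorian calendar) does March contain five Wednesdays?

March has 31 days; it has five Wednesdays when Wednesday falls among the first (month-length − 28) days — i.e. when March 1 is one of Wednesday/Tuesday/Monday.
March 1 by year: 1793:Fri 1794:Sat 1795:Sun 1796:Tue✓ 1797:Wed✓ 1798:Thu 1799:Fri 1800:Sat 1801:Sun 1802:Mon✓ 1803:Tue✓ 1804:Thu 1805:Fri 1806:Sat 1807:Sun 1808:Tue✓ 1809:Wed✓ 1810:Thu 1811:Fri 1812:Sun 1813:Mon✓ 1814:Tue✓ 1815:Wed✓ 1816:Fri 1817:Sat 1818:Sun 1819:Mon✓ 1820:Wed✓
Years with five Wednesdays: 1796, 1797, 1802, 1803, 1808, 1809, 1813, 1814, 1815, 1819, 1820 → 11.

11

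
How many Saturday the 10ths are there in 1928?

2

Check the 10th of each month of 1928: Jan 10: Tue, Feb 10: Fri, Mar 10: Sat, Apr 10: Tue, May 10: Thu, Jun 10: Sun, Jul 10: Tue, Aug 10: Fri, Sep 10: Mon, Oct 10: Wed, Nov 10: Sat, Dec 10: Mon.
Saturday occurs in March, November — 2 months.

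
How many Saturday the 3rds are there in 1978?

Check the 3rd of each month of 1978: Jan 3: Tue, Feb 3: Fri, Mar 3: Fri, Apr 3: Mon, May 3: Wed, Jun 3: Sat, Jul 3: Mon, Aug 3: Thu, Sep 3: Sun, Oct 3: Tue, Nov 3: Fri, Dec 3: Sun.
Saturday occurs in June — 1 month.

1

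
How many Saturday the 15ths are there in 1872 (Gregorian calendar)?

Check the 15th of each month of 1872: Jan 15: Mon, Feb 15: Thu, Mar 15: Fri, Apr 15: Mon, May 15: Wed, Jun 15: Sat, Jul 15: Mon, Aug 15: Thu, Sep 15: Sun, Oct 15: Tue, Nov 15: Fri, Dec 15: Sun.
Saturday occurs in June — 1 month.

1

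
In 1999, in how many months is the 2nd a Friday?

2

Check the 2nd of each month of 1999: Jan 2: Sat, Feb 2: Tue, Mar 2: Tue, Apr 2: Fri, May 2: Sun, Jun 2: Wed, Jul 2: Fri, Aug 2: Mon, Sep 2: Thu, Oct 2: Sat, Nov 2: Tue, Dec 2: Thu.
Friday occurs in April, July — 2 months.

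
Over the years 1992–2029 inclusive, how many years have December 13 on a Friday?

5

Track December 13's weekday year by year (advancing +1, or +2 across a Feb 29):
  1992: Sun  1993: Mon (+1)  1994: Tue (+1)  1995: Wed (+1)  1996: Fri (+2) ✓
  1997: Sat (+1)  1998: Sun (+1)  1999: Mon (+1)  2000: Wed (+2)  2001: Thu (+1)
  2002: Fri (+1) ✓  2003: Sat (+1)  2004: Mon (+2)  2005: Tue (+1)  … (10 more years) …
  2016: Tue (+2)  2017: Wed (+1)  2018: Thu (+1)  2019: Fri (+1) ✓  2020: Sun (+2)
  2021: Mon (+1)  2022: Tue (+1)  2023: Wed (+1)  2024: Fri (+2) ✓  2025: Sat (+1)
  2026: Sun (+1)  2027: Mon (+1)  2028: Wed (+2)  2029: Thu (+1)
Friday years: 1996, 2002, 2013, 2019, 2024 — 5 in total.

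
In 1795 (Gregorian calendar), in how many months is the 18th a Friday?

2

Check the 18th of each month of 1795: Jan 18: Sun, Feb 18: Wed, Mar 18: Wed, Apr 18: Sat, May 18: Mon, Jun 18: Thu, Jul 18: Sat, Aug 18: Tue, Sep 18: Fri, Oct 18: Sun, Nov 18: Wed, Dec 18: Fri.
Friday occurs in September, December — 2 months.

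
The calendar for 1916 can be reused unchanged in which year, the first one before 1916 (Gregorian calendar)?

Two years share a calendar iff Jan 1 falls on the same weekday and both are leap or both are common. 1916: Jan 1 is Saturday, leap year.
1915: Jan 1 Friday, common
1914: Jan 1 Thursday, common
1913: Jan 1 Wednesday, common
1912: Jan 1 Monday, leap
1911: Jan 1 Sunday, common
1910: Jan 1 Saturday, common
1909: Jan 1 Friday, common
1908: Jan 1 Wednesday, leap
1907: Jan 1 Tuesday, common
1906: Jan 1 Monday, common
1905: Jan 1 Sunday, common
1904: Jan 1 Friday, leap
1903: Jan 1 Thursday, common
1902: Jan 1 Wednesday, common
1901: Jan 1 Tuesday, common
1900: Jan 1 Monday, common
1899: Jan 1 Sunday, common
1898: Jan 1 Saturday, common
1897: Jan 1 Friday, common
1896: Jan 1 Wednesday, leap
1895: Jan 1 Tuesday, common
1894: Jan 1 Monday, common
1893: Jan 1 Sunday, common
1892: Jan 1 Friday, leap
1891: Jan 1 Thursday, common
1890: Jan 1 Wednesday, common
1889: Jan 1 Tuesday, common
1888: Jan 1 Sunday, leap
1887: Jan 1 Saturday, common
1886: Jan 1 Friday, common
1885: Jan 1 Thursday, common
1884: Jan 1 Tuesday, leap
1883: Jan 1 Monday, common
1882: Jan 1 Sunday, common
1881: Jan 1 Saturday, common
1880: Jan 1 Thursday, leap
1879: Jan 1 Wednesday, common
1878: Jan 1 Tuesday, common
1877: Jan 1 Monday, common
1876: Jan 1 Saturday, leap
1876 matches on both conditions.

1876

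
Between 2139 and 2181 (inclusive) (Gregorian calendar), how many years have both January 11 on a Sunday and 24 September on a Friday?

1

Check each year's weekday for January 11 and 24 September:
  2139: Sun/Thu  2140: Mon/Sat  2141: Wed/Sun  2142: Thu/Mon  2143: Fri/Tue  2144: Sat/Thu  2145: Mon/Fri  2146: Tue/Sat  2147: Wed/Sun  2148: Thu/Tue  2149: Sat/Wed  2150: Sun/Thu  2151: Mon/Fri  2152: Tue/Sun  …(15 more)…  2168: Mon/Sat  2169: Wed/Sun  2170: Thu/Mon  2171: Fri/Tue  2172: Sat/Thu  2173: Mon/Fri  2174: Tue/Sat  2175: Wed/Sun  2176: Thu/Tue  2177: Sat/Wed  2178: Sun/Thu  2179: Mon/Fri  2180: Tue/Sun  2181: Thu/Mon
Both conditions hold in: 2156 — 1.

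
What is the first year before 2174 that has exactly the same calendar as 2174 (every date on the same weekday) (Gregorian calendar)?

2163

Two years share a calendar iff Jan 1 falls on the same weekday and both are leap or both are common. 2174: Jan 1 is Saturday, common year.
2173: Jan 1 Friday, common
2172: Jan 1 Wednesday, leap
2171: Jan 1 Tuesday, common
2170: Jan 1 Monday, common
2169: Jan 1 Sunday, common
2168: Jan 1 Friday, leap
2167: Jan 1 Thursday, common
2166: Jan 1 Wednesday, common
2165: Jan 1 Tuesday, common
2164: Jan 1 Sunday, leap
2163: Jan 1 Saturday, common
2163 matches on both conditions.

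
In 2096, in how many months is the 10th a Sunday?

Check the 10th of each month of 2096: Jan 10: Tue, Feb 10: Fri, Mar 10: Sat, Apr 10: Tue, May 10: Thu, Jun 10: Sun, Jul 10: Tue, Aug 10: Fri, Sep 10: Mon, Oct 10: Wed, Nov 10: Sat, Dec 10: Mon.
Sunday occurs in June — 1 month.

1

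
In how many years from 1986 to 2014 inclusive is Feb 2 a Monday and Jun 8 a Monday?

3

Check each year's weekday for Feb 2 and Jun 8:
  1986: Sun/Sun  1987: Mon/Mon ✓  1988: Tue/Wed  1989: Thu/Thu  1990: Fri/Fri  1991: Sat/Sat  1992: Sun/Mon  1993: Tue/Tue  1994: Wed/Wed  1995: Thu/Thu  1996: Fri/Sat  1997: Sun/Sun  1998: Mon/Mon ✓  1999: Tue/Tue  2000: Wed/Thu  2001: Fri/Fri  2002: Sat/Sat  2003: Sun/Sun  2004: Mon/Tue  2005: Wed/Wed  2006: Thu/Thu  2007: Fri/Fri  2008: Sat/Sun  2009: Mon/Mon ✓  2010: Tue/Tue  2011: Wed/Wed  2012: Thu/Fri  2013: Sat/Sat  2014: Sun/Sun
Both conditions hold in: 1987, 1998, 2009 — 3.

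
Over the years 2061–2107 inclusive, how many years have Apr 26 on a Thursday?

7

Track Apr 26's weekday year by year (advancing +1, or +2 across a Feb 29):
  2061: Tue  2062: Wed (+1)  2063: Thu (+1) ✓  2064: Sat (+2)  2065: Sun (+1)
  2066: Mon (+1)  2067: Tue (+1)  2068: Thu (+2) ✓  2069: Fri (+1)  2070: Sat (+1)
  2071: Sun (+1)  2072: Tue (+2)  2073: Wed (+1)  2074: Thu (+1) ✓  … (19 more years) …
  2094: Mon (+1)  2095: Tue (+1)  2096: Thu (+2) ✓  2097: Fri (+1)  2098: Sat (+1)
  2099: Sun (+1)  2100: Mon (+1)  2101: Tue (+1)  2102: Wed (+1)  2103: Thu (+1) ✓
  2104: Sat (+2)  2105: Sun (+1)  2106: Mon (+1)  2107: Tue (+1)
Thursday years: 2063, 2068, 2074, 2085, 2091, 2096, 2103 — 7 in total.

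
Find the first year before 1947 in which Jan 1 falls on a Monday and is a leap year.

1940

Jan 1 advances by 2 weekdays after a leap year and by 1 after a common year.
1947: Jan 1 is Wednesday.
1946: Tuesday
1945: Monday
1944: Saturday (leap)
1943: Friday
1942: Thursday
1941: Wednesday
1940: Monday (leap)
1940 begins on a Monday and is a leap year.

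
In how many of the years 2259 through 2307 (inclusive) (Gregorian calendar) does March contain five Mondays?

18

March has 31 days; it has five Mondays when Monday falls among the first (month-length − 28) days — i.e. when March 1 is one of Monday/Sunday/Saturday.
March 1 by year: 2259:Tue 2260:Thu 2261:Fri 2262:Sat✓ 2263:Sun✓ 2264:Tue 2265:Wed 2266:Thu 2267:Fri 2268:Sun✓ 2269:Mon✓ 2270:Tue 2271:Wed 2272:Fri 2273:Sat✓ …(19 more)… 2293:Wed 2294:Thu 2295:Fri 2296:Sun✓ 2297:Mon✓ 2298:Tue 2299:Wed 2300:Thu 2301:Fri 2302:Sat✓ 2303:Sun✓ 2304:Tue 2305:Wed 2306:Thu 2307:Fri
Years with five Mondays: 2262, 2263, 2268, 2269, 2273, 2274, 2275, 2279, 2280, 2284, 2285, 2286, 2290, 2291, 2296, 2297, 2302, 2303 → 18.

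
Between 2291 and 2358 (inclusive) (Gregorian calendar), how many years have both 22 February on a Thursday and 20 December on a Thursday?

8

Check each year's weekday for 22 February and 20 December:
  2291: Sun/Sun  2292: Mon/Tue  2293: Wed/Wed  2294: Thu/Thu ✓  2295: Fri/Fri  2296: Sat/Sun  2297: Mon/Mon  2298: Tue/Tue  2299: Wed/Wed  2300: Thu/Thu ✓  2301: Fri/Fri  2302: Sat/Sat  2303: Sun/Sun  2304: Mon/Tue  …(40 more)…  2345: Thu/Thu ✓  2346: Fri/Fri  2347: Sat/Sat  2348: Sun/Mon  2349: Tue/Tue  2350: Wed/Wed  2351: Thu/Thu ✓  2352: Fri/Sat  2353: Sun/Sun  2354: Mon/Mon  2355: Tue/Tue  2356: Wed/Thu  2357: Fri/Fri  2358: Sat/Sat
Both conditions hold in: 2294, 2300, 2306, 2317, 2323, 2334, 2345, 2351 — 8.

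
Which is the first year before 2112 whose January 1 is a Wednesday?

Jan 1 advances by 2 weekdays after a leap year and by 1 after a common year.
2112: Jan 1 is Friday (leap).
2111: Thursday
2110: Wednesday
2110 begins on a Wednesday

2110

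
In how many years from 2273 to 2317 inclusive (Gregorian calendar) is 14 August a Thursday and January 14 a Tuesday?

5

Check each year's weekday for 14 August and January 14:
  2273: Thu/Tue ✓  2274: Fri/Wed  2275: Sat/Thu  2276: Mon/Fri  2277: Tue/Sun  2278: Wed/Mon  2279: Thu/Tue ✓  2280: Sat/Wed  2281: Sun/Fri  2282: Mon/Sat  2283: Tue/Sun  2284: Thu/Mon  2285: Fri/Wed  2286: Sat/Thu  …(17 more)…  2304: Sun/Thu  2305: Mon/Sat  2306: Tue/Sun  2307: Wed/Mon  2308: Fri/Tue  2309: Sat/Thu  2310: Sun/Fri  2311: Mon/Sat  2312: Wed/Sun  2313: Thu/Tue ✓  2314: Fri/Wed  2315: Sat/Thu  2316: Mon/Fri  2317: Tue/Sun
Both conditions hold in: 2273, 2279, 2290, 2302, 2313 — 5.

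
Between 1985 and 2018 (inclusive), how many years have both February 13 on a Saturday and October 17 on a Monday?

2

Check each year's weekday for February 13 and October 17:
  1985: Wed/Thu  1986: Thu/Fri  1987: Fri/Sat  1988: Sat/Mon ✓  1989: Mon/Tue  1990: Tue/Wed  1991: Wed/Thu  1992: Thu/Sat  1993: Sat/Sun  1994: Sun/Mon  1995: Mon/Tue  1996: Tue/Thu  1997: Thu/Fri  1998: Fri/Sat  …(6 more)…  2005: Sun/Mon  2006: Mon/Tue  2007: Tue/Wed  2008: Wed/Fri  2009: Fri/Sat  2010: Sat/Sun  2011: Sun/Mon  2012: Mon/Wed  2013: Wed/Thu  2014: Thu/Fri  2015: Fri/Sat  2016: Sat/Mon ✓  2017: Mon/Tue  2018: Tue/Wed
Both conditions hold in: 1988, 2016 — 2.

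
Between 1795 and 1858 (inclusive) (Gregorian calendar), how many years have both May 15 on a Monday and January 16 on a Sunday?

2

Check each year's weekday for May 15 and January 16:
  1795: Fri/Fri  1796: Sun/Sat  1797: Mon/Mon  1798: Tue/Tue  1799: Wed/Wed  1800: Thu/Thu  1801: Fri/Fri  1802: Sat/Sat  1803: Sun/Sun  1804: Tue/Mon  1805: Wed/Wed  1806: Thu/Thu  1807: Fri/Fri  1808: Sun/Sat  …(36 more)…  1845: Thu/Thu  1846: Fri/Fri  1847: Sat/Sat  1848: Mon/Sun ✓  1849: Tue/Tue  1850: Wed/Wed  1851: Thu/Thu  1852: Sat/Fri  1853: Sun/Sun  1854: Mon/Mon  1855: Tue/Tue  1856: Thu/Wed  1857: Fri/Fri  1858: Sat/Sat
Both conditions hold in: 1820, 1848 — 2.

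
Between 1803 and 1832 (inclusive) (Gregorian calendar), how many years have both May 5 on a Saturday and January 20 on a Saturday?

Check each year's weekday for May 5 and January 20:
  1803: Thu/Thu  1804: Sat/Fri  1805: Sun/Sun  1806: Mon/Mon  1807: Tue/Tue  1808: Thu/Wed  1809: Fri/Fri  1810: Sat/Sat ✓  1811: Sun/Sun  1812: Tue/Mon  1813: Wed/Wed  1814: Thu/Thu  1815: Fri/Fri  1816: Sun/Sat  1817: Mon/Mon  1818: Tue/Tue  1819: Wed/Wed  1820: Fri/Thu  1821: Sat/Sat ✓  1822: Sun/Sun  1823: Mon/Mon  1824: Wed/Tue  1825: Thu/Thu  1826: Fri/Fri  1827: Sat/Sat ✓  1828: Mon/Sun  1829: Tue/Tue  1830: Wed/Wed  1831: Thu/Thu  1832: Sat/Fri
Both conditions hold in: 1810, 1821, 1827 — 3.

3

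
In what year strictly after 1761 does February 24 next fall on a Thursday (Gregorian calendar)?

1763

From one year to the next, a fixed date's weekday advances by 1, or by 2 when a Feb 29 lies between the two dates.
1761: February 24 is Tuesday.
1762: Wednesday (+1)
1763: Thursday (+1)
February 24 falls on a Thursday in 1763.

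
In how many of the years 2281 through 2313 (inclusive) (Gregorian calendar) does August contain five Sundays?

August has 31 days; it has five Sundays when Sunday falls among the first (month-length − 28) days — i.e. when August 1 is one of Sunday/Saturday/Friday.
August 1 by year: 2281:Mon 2282:Tue 2283:Wed 2284:Fri✓ 2285:Sat✓ 2286:Sun✓ 2287:Mon 2288:Wed 2289:Thu 2290:Fri✓ 2291:Sat✓ 2292:Mon 2293:Tue 2294:Wed 2295:Thu …(3 more)… 2299:Tue 2300:Wed 2301:Thu 2302:Fri✓ 2303:Sat✓ 2304:Mon 2305:Tue 2306:Wed 2307:Thu 2308:Sat✓ 2309:Sun✓ 2310:Mon 2311:Tue 2312:Thu 2313:Fri✓
Years with five Sundays: 2284, 2285, 2286, 2290, 2291, 2296, 2297, 2302, 2303, 2308, 2309, 2313 → 12.

12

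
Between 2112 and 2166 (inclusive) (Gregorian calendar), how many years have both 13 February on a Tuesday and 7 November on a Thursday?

2

Check each year's weekday for 13 February and 7 November:
  2112: Sat/Mon  2113: Mon/Tue  2114: Tue/Wed  2115: Wed/Thu  2116: Thu/Sat  2117: Sat/Sun  2118: Sun/Mon  2119: Mon/Tue  2120: Tue/Thu ✓  2121: Thu/Fri  2122: Fri/Sat  2123: Sat/Sun  2124: Sun/Tue  2125: Tue/Wed  …(27 more)…  2153: Tue/Wed  2154: Wed/Thu  2155: Thu/Fri  2156: Fri/Sun  2157: Sun/Mon  2158: Mon/Tue  2159: Tue/Wed  2160: Wed/Fri  2161: Fri/Sat  2162: Sat/Sun  2163: Sun/Mon  2164: Mon/Wed  2165: Wed/Thu  2166: Thu/Fri
Both conditions hold in: 2120, 2148 — 2.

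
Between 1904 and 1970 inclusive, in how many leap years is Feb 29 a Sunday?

Leap years in 1904–1970: 17 of them.
Feb 29 weekday advances by 5 (mod 7) from one leap year to the next four years later (or differs when a century non-leap intervenes).
Leap-day weekdays: 1904:Mon 1908:Sat 1912:Thu 1916:Tue 1920:Sun✓ 1924:Fri 1928:Wed 1932:Mon 1936:Sat 1940:Thu 1944:Tue 1948:Sun✓ 1952:Fri 1956:Wed 1960:Mon 1964:Sat 1968:Thu
Sunday: 1920, 1948 → 2.

2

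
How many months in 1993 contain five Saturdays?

A month of length L has five Saturdays iff its first Saturday is on day ≤ L−28 (so day 1–3 in a 31-day month, 1–2 in a 30-day month, day 1 in a leap February).
Checking each month of 1993: Jan starts Fri (31d) ✓; Feb starts Mon (28d); Mar starts Mon (31d); Apr starts Thu (30d); May starts Sat (31d) ✓; Jun starts Tue (30d); Jul starts Thu (31d) ✓; Aug starts Sun (31d); Sep starts Wed (30d); Oct starts Fri (31d) ✓; Nov starts Mon (30d); Dec starts Wed (31d).
Five-Saturday months: January, May, July, October → 4.

4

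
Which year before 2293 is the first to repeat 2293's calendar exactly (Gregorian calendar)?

2282

Two years share a calendar iff Jan 1 falls on the same weekday and both are leap or both are common. 2293: Jan 1 is Sunday, common year.
2292: Jan 1 Friday, leap
2291: Jan 1 Thursday, common
2290: Jan 1 Wednesday, common
2289: Jan 1 Tuesday, common
2288: Jan 1 Sunday, leap
2287: Jan 1 Saturday, common
2286: Jan 1 Friday, common
2285: Jan 1 Thursday, common
2284: Jan 1 Tuesday, leap
2283: Jan 1 Monday, common
2282: Jan 1 Sunday, common
2282 matches on both conditions.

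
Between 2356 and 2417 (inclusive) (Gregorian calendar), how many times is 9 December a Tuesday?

Track 9 December's weekday year by year (advancing +1, or +2 across a Feb 29):
  2356: Sun  2357: Mon (+1)  2358: Tue (+1) ✓  2359: Wed (+1)  2360: Fri (+2)
  2361: Sat (+1)  2362: Sun (+1)  2363: Mon (+1)  2364: Wed (+2)  2365: Thu (+1)
  2366: Fri (+1)  2367: Sat (+1)  2368: Mon (+2)  2369: Tue (+1) ✓  … (34 more years) …
  2404: Thu (+2)  2405: Fri (+1)  2406: Sat (+1)  2407: Sun (+1)  2408: Tue (+2) ✓
  2409: Wed (+1)  2410: Thu (+1)  2411: Fri (+1)  2412: Sun (+2)  2413: Mon (+1)
  2414: Tue (+1) ✓  2415: Wed (+1)  2416: Fri (+2)  2417: Sat (+1)
Tuesday years: 2358, 2369, 2375, 2380, 2386, 2397, 2403, 2408, 2414 — 9 in total.

9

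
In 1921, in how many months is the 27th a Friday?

1

Check the 27th of each month of 1921: Jan 27: Thu, Feb 27: Sun, Mar 27: Sun, Apr 27: Wed, May 27: Fri, Jun 27: Mon, Jul 27: Wed, Aug 27: Sat, Sep 27: Tue, Oct 27: Thu, Nov 27: Sun, Dec 27: Tue.
Friday occurs in May — 1 month.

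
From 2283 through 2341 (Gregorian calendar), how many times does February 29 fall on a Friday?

Leap years in 2283–2341: 14 of them.
Feb 29 weekday advances by 5 (mod 7) from one leap year to the next four years later (or differs when a century non-leap intervenes).
Leap-day weekdays: 2284:Fri✓ 2288:Wed 2292:Mon 2296:Sat 2304:Mon 2308:Sat 2312:Thu 2316:Tue 2320:Sun 2324:Fri✓ 2328:Wed 2332:Mon 2336:Sat 2340:Thu
Friday: 2284, 2324 → 2.

2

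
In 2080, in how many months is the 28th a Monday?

Check the 28th of each month of 2080: Jan 28: Sun, Feb 28: Wed, Mar 28: Thu, Apr 28: Sun, May 28: Tue, Jun 28: Fri, Jul 28: Sun, Aug 28: Wed, Sep 28: Sat, Oct 28: Mon, Nov 28: Thu, Dec 28: Sat.
Monday occurs in October — 1 month.

1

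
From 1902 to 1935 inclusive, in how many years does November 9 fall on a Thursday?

Track November 9's weekday year by year (advancing +1, or +2 across a Feb 29):
  1902: Sun  1903: Mon (+1)  1904: Wed (+2)  1905: Thu (+1) ✓  1906: Fri (+1)
  1907: Sat (+1)  1908: Mon (+2)  1909: Tue (+1)  1910: Wed (+1)  1911: Thu (+1) ✓
  1912: Sat (+2)  1913: Sun (+1)  1914: Mon (+1)  1915: Tue (+1)  … (6 more years) …
  1922: Thu (+1) ✓  1923: Fri (+1)  1924: Sun (+2)  1925: Mon (+1)  1926: Tue (+1)
  1927: Wed (+1)  1928: Fri (+2)  1929: Sat (+1)  1930: Sun (+1)  1931: Mon (+1)
  1932: Wed (+2)  1933: Thu (+1) ✓  1934: Fri (+1)  1935: Sat (+1)
Thursday years: 1905, 1911, 1916, 1922, 1933 — 5 in total.

5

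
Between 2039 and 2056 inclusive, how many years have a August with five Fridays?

August has 31 days; it has five Fridays when Friday falls among the first (month-length − 28) days — i.e. when August 1 is one of Friday/Thursday/Wednesday.
August 1 by year: 2039:Mon 2040:Wed✓ 2041:Thu✓ 2042:Fri✓ 2043:Sat 2044:Mon 2045:Tue 2046:Wed✓ 2047:Thu✓ 2048:Sat 2049:Sun 2050:Mon 2051:Tue 2052:Thu✓ 2053:Fri✓ 2054:Sat 2055:Sun 2056:Tue
Years with five Fridays: 2040, 2041, 2042, 2046, 2047, 2052, 2053 → 7.

7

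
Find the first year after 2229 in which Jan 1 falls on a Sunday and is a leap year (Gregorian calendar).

Jan 1 advances by 2 weekdays after a leap year and by 1 after a common year.
2229: Jan 1 is Thursday.
2230: Friday
2231: Saturday
2232: Sunday (leap)
2232 begins on a Sunday and is a leap year.

2232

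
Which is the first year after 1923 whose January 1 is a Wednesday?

Jan 1 advances by 2 weekdays after a leap year and by 1 after a common year.
1923: Jan 1 is Monday.
1924: Tuesday (leap)
1925: Thursday
1926: Friday
1927: Saturday
1928: Sunday (leap)
1929: Tuesday
1930: Wednesday
1930 begins on a Wednesday

1930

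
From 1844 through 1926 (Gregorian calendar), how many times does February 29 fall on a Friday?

3

Leap years in 1844–1926: 20 of them.
Feb 29 weekday advances by 5 (mod 7) from one leap year to the next four years later (or differs when a century non-leap intervenes).
Leap-day weekdays: 1844:Thu 1848:Tue 1852:Sun 1856:Fri✓ 1860:Wed 1864:Mon 1868:Sat 1872:Thu 1876:Tue 1880:Sun 1884:Fri✓ 1888:Wed 1892:Mon 1896:Sat 1904:Mon 1908:Sat 1912:Thu 1916:Tue 1920:Sun 1924:Fri✓
Friday: 1856, 1884, 1924 → 3.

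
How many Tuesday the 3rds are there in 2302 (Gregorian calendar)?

Check the 3rd of each month of 2302: Jan 3: Fri, Feb 3: Mon, Mar 3: Mon, Apr 3: Thu, May 3: Sat, Jun 3: Tue, Jul 3: Thu, Aug 3: Sun, Sep 3: Wed, Oct 3: Fri, Nov 3: Mon, Dec 3: Wed.
Tuesday occurs in June — 1 month.

1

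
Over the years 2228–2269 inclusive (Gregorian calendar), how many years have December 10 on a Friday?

Track December 10's weekday year by year (advancing +1, or +2 across a Feb 29):
  2228: Wed  2229: Thu (+1)  2230: Fri (+1) ✓  2231: Sat (+1)  2232: Mon (+2)
  2233: Tue (+1)  2234: Wed (+1)  2235: Thu (+1)  2236: Sat (+2)  2237: Sun (+1)
  2238: Mon (+1)  2239: Tue (+1)  2240: Thu (+2)  2241: Fri (+1) ✓  … (14 more years) …
  2256: Wed (+2)  2257: Thu (+1)  2258: Fri (+1) ✓  2259: Sat (+1)  2260: Mon (+2)
  2261: Tue (+1)  2262: Wed (+1)  2263: Thu (+1)  2264: Sat (+2)  2265: Sun (+1)
  2266: Mon (+1)  2267: Tue (+1)  2268: Thu (+2)  2269: Fri (+1) ✓
Friday years: 2230, 2241, 2247, 2252, 2258, 2269 — 6 in total.

6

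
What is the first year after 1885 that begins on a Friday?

1886

Jan 1 advances by 2 weekdays after a leap year and by 1 after a common year.
1885: Jan 1 is Thursday.
1886: Friday
1886 begins on a Friday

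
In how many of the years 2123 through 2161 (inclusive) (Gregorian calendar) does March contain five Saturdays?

17

March has 31 days; it has five Saturdays when Saturday falls among the first (month-length − 28) days — i.e. when March 1 is one of Saturday/Friday/Thursday.
March 1 by year: 2123:Mon 2124:Wed 2125:Thu✓ 2126:Fri✓ 2127:Sat✓ 2128:Mon 2129:Tue 2130:Wed 2131:Thu✓ 2132:Sat✓ 2133:Sun 2134:Mon 2135:Tue 2136:Thu✓ 2137:Fri✓ …(9 more)… 2147:Wed 2148:Fri✓ 2149:Sat✓ 2150:Sun 2151:Mon 2152:Wed 2153:Thu✓ 2154:Fri✓ 2155:Sat✓ 2156:Mon 2157:Tue 2158:Wed 2159:Thu✓ 2160:Sat✓ 2161:Sun
Years with five Saturdays: 2125, 2126, 2127, 2131, 2132, 2136, 2137, 2138, 2142, 2143, 2148, 2149, 2153, 2154, 2155, 2159, 2160 → 17.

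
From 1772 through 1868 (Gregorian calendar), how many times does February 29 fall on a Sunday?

3

Leap years in 1772–1868: 24 of them.
Feb 29 weekday advances by 5 (mod 7) from one leap year to the next four years later (or differs when a century non-leap intervenes).
Leap-day weekdays: 1772:Sat 1776:Thu 1780:Tue 1784:Sun✓ 1788:Fri 1792:Wed 1796:Mon 1804:Wed 1808:Mon 1812:Sat 1816:Thu 1820:Tue 1824:Sun✓ 1828:Fri 1832:Wed 1836:Mon 1840:Sat 1844:Thu 1848:Tue 1852:Sun✓ 1856:Fri 1860:Wed 1864:Mon 1868:Sat
Sunday: 1784, 1824, 1852 → 3.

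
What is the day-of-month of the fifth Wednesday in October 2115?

30

October 1, 2115 is a Tuesday, so the first Wednesday is the 2nd.
The fifth Wednesday is 2 + 28 = 30.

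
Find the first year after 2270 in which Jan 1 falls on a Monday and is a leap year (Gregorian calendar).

2272

Jan 1 advances by 2 weekdays after a leap year and by 1 after a common year.
2270: Jan 1 is Saturday.
2271: Sunday
2272: Monday (leap)
2272 begins on a Monday and is a leap year.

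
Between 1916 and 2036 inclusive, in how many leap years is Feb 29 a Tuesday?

5

Leap years in 1916–2036: 31 of them.
Feb 29 weekday advances by 5 (mod 7) from one leap year to the next four years later (or differs when a century non-leap intervenes).
Leap-day weekdays: 1916:Tue✓ 1920:Sun 1924:Fri 1928:Wed 1932:Mon 1936:Sat 1940:Thu 1944:Tue✓ 1948:Sun 1952:Fri 1956:Wed 1960:Mon 1964:Sat …(5 more)… 1988:Mon 1992:Sat 1996:Thu 2000:Tue✓ 2004:Sun 2008:Fri 2012:Wed 2016:Mon 2020:Sat 2024:Thu 2028:Tue✓ 2032:Sun 2036:Fri
Tuesday: 1916, 1944, 1972, 2000, 2028 → 5.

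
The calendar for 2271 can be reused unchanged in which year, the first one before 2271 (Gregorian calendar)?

Two years share a calendar iff Jan 1 falls on the same weekday and both are leap or both are common. 2271: Jan 1 is Sunday, common year.
2270: Jan 1 Saturday, common
2269: Jan 1 Friday, common
2268: Jan 1 Wednesday, leap
2267: Jan 1 Tuesday, common
2266: Jan 1 Monday, common
2265: Jan 1 Sunday, common
2265 matches on both conditions.

2265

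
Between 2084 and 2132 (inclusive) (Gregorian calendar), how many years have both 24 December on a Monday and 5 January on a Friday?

6

Check each year's weekday for 24 December and 5 January:
  2084: Sun/Wed  2085: Mon/Fri ✓  2086: Tue/Sat  2087: Wed/Sun  2088: Fri/Mon  2089: Sat/Wed  2090: Sun/Thu  2091: Mon/Fri ✓  2092: Wed/Sat  2093: Thu/Mon  2094: Fri/Tue  2095: Sat/Wed  2096: Mon/Thu  2097: Tue/Sat  …(21 more)…  2119: Sun/Thu  2120: Tue/Fri  2121: Wed/Sun  2122: Thu/Mon  2123: Fri/Tue  2124: Sun/Wed  2125: Mon/Fri ✓  2126: Tue/Sat  2127: Wed/Sun  2128: Fri/Mon  2129: Sat/Wed  2130: Sun/Thu  2131: Mon/Fri ✓  2132: Wed/Sat
Both conditions hold in: 2085, 2091, 2103, 2114, 2125, 2131 — 6.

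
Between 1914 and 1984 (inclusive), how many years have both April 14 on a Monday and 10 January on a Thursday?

3

Check each year's weekday for April 14 and 10 January:
  1914: Tue/Sat  1915: Wed/Sun  1916: Fri/Mon  1917: Sat/Wed  1918: Sun/Thu  1919: Mon/Fri  1920: Wed/Sat  1921: Thu/Mon  1922: Fri/Tue  1923: Sat/Wed  1924: Mon/Thu ✓  1925: Tue/Sat  1926: Wed/Sun  1927: Thu/Mon  …(43 more)…  1971: Wed/Sun  1972: Fri/Mon  1973: Sat/Wed  1974: Sun/Thu  1975: Mon/Fri  1976: Wed/Sat  1977: Thu/Mon  1978: Fri/Tue  1979: Sat/Wed  1980: Mon/Thu ✓  1981: Tue/Sat  1982: Wed/Sun  1983: Thu/Mon  1984: Sat/Tue
Both conditions hold in: 1924, 1952, 1980 — 3.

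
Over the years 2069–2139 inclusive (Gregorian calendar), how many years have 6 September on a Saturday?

Track 6 September's weekday year by year (advancing +1, or +2 across a Feb 29):
  2069: Fri  2070: Sat (+1) ✓  2071: Sun (+1)  2072: Tue (+2)  2073: Wed (+1)
  2074: Thu (+1)  2075: Fri (+1)  2076: Sun (+2)  2077: Mon (+1)  2078: Tue (+1)
  2079: Wed (+1)  2080: Fri (+2)  2081: Sat (+1) ✓  2082: Sun (+1)  … (43 more years) …
  2126: Fri (+1)  2127: Sat (+1) ✓  2128: Mon (+2)  2129: Tue (+1)  2130: Wed (+1)
  2131: Thu (+1)  2132: Sat (+2) ✓  2133: Sun (+1)  2134: Mon (+1)  2135: Tue (+1)
  2136: Thu (+2)  2137: Fri (+1)  2138: Sat (+1) ✓  2139: Sun (+1)
Saturday years: 2070, 2081, 2087, 2092, 2098, 2104, 2110, 2121, 2127, 2132, 2138 — 11 in total.

11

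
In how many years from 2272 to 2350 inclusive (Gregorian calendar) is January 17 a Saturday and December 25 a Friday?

Check each year's weekday for January 17 and December 25:
  2272: Wed/Wed  2273: Fri/Thu  2274: Sat/Fri ✓  2275: Sun/Sat  2276: Mon/Mon  2277: Wed/Tue  2278: Thu/Wed  2279: Fri/Thu  2280: Sat/Sat  2281: Mon/Sun  2282: Tue/Mon  2283: Wed/Tue  2284: Thu/Thu  2285: Sat/Fri ✓  …(51 more)…  2337: Sun/Sat  2338: Mon/Sun  2339: Tue/Mon  2340: Wed/Wed  2341: Fri/Thu  2342: Sat/Fri ✓  2343: Sun/Sat  2344: Mon/Mon  2345: Wed/Tue  2346: Thu/Wed  2347: Fri/Thu  2348: Sat/Sat  2349: Mon/Sun  2350: Tue/Mon
Both conditions hold in: 2274, 2285, 2291, 2303, 2314, 2325, 2331, 2342 — 8.

8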